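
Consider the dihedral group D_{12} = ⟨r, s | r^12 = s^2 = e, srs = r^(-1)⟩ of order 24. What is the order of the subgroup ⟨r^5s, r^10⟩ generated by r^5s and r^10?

12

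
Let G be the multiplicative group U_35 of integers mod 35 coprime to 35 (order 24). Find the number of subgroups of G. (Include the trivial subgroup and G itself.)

|G| = 24, so by Lagrange every subgroup order divides 24. Divisors: 1, 2, 3, 4, 6, 8, 12, 24.
Subgroups by order — order 1: 1; order 2: 3; order 3: 1; order 4: 3; order 6: 3; order 8: 1; order 12: 3; order 24: 1.
Total: 1 + 3 + 1 + 3 + 3 + 1 + 3 + 1 = 16.

16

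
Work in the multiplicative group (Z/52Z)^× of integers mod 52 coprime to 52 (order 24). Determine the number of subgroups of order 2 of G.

3

|G| = 24 and 2 | 24, so subgroups of order 2 are possible by Lagrange.
The subgroups of order 2 are: {1, 25}; {1, 27}; {1, 51}.
So G has 3 subgroups of order 2.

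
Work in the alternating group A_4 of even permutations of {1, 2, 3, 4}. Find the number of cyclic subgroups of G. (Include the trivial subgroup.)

8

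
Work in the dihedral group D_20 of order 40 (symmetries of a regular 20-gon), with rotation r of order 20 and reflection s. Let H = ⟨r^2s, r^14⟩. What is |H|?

20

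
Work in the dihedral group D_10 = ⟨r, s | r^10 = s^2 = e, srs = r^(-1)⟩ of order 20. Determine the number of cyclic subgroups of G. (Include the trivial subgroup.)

14

Each element a generates a cyclic subgroup ⟨a⟩; distinct elements may generate the same one (a cyclic group of order d has φ(d) generators).
Cyclic subgroups by order — order 1: 1; order 2: 11; order 5: 1; order 10: 1.
Total: 14.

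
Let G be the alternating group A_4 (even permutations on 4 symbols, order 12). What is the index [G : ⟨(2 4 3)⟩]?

|⟨(2 4 3)⟩| = 3 and |G| = 12.
By Lagrange, [G : H] = |G|/|H| = 12/3 = 4.

4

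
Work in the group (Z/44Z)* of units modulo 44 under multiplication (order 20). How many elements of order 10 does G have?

Enumerating element orders in G gives 12 elements of order 10.

12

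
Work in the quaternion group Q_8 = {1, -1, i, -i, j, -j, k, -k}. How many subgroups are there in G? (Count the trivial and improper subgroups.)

|G| = 8, so by Lagrange every subgroup order divides 8. Divisors: 1, 2, 4, 8.
Subgroups by order — order 1: 1; order 2: 1; order 4: 3; order 8: 1.
Total: 1 + 1 + 3 + 1 = 6.

6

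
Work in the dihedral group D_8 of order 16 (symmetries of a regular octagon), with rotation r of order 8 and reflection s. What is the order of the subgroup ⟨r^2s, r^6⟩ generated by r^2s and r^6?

8

|⟨r^2s⟩| = 2 and |⟨r^6⟩| = 4, so |H| is a multiple of lcm(2, 4) = 4 and divides |G| = 16.
Closing under the operation: H = {e, r^2, r^4, r^6, s, r^2s, r^4s, r^6s}, so |H| = 8.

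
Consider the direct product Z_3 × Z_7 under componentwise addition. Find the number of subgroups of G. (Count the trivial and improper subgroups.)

4

|G| = 21, so by Lagrange every subgroup order divides 21. Divisors: 1, 3, 7, 21.
Subgroups by order — order 1: 1; order 3: 1; order 7: 1; order 21: 1.
Total: 1 + 1 + 1 + 1 = 4.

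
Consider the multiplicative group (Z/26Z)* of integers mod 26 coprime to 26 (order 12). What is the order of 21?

4

Compute successive powers of 21 mod 26: 21, 25, 5, 1; 21^4 ≡ 1 (mod 26).
So |⟨21⟩| = 4.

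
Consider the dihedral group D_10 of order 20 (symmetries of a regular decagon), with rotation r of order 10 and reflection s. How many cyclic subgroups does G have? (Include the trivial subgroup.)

14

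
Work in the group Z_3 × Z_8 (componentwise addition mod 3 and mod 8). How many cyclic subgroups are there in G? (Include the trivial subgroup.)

8

Group the elements of G by the cyclic subgroup they generate; each cyclic subgroup of order d accounts for φ(d) elements.
Cyclic subgroups by order — order 1: 1; order 2: 1; order 3: 1; order 4: 1; order 6: 1; order 8: 1; order 12: 1; order 24: 1.
Total: 8.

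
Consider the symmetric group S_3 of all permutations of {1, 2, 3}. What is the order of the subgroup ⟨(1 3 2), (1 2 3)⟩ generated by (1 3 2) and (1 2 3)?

3

|⟨(1 3 2)⟩| = 3 and |⟨(1 2 3)⟩| = 3, so |H| is a multiple of lcm(3, 3) = 3 and divides |G| = 6.
Closing under the operation: H = {e, (1 2 3), (1 3 2)}, so |H| = 3.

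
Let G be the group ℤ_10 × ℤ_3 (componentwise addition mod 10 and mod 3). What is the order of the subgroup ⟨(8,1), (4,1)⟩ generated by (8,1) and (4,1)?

15

|⟨(8,1)⟩| = 15 and |⟨(4,1)⟩| = 15, so |H| is a multiple of lcm(15, 15) = 15 and divides |G| = 30.
Closing under the operation: H = {(0,0), (0,1), (0,2), (2,0), (2,1), (2,2), (4,0), (4,1), (4,2), (6,0), (6,1), (6,2), (8,0), (8,1), (8,2)}, so |H| = 15.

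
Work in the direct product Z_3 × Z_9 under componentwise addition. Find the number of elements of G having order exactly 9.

18

An element (a,b) has order lcm(ord(a), ord(b)); count pairs with lcm equal to 9.
Enumerating gives 18 such elements.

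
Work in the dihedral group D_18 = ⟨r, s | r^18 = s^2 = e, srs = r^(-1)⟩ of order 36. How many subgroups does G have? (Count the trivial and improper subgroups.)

|G| = 36, so by Lagrange every subgroup order divides 36. Divisors: 1, 2, 3, 4, 6, 9, 12, 18, 36.
Subgroups by order — order 1: 1; order 2: 19; order 3: 1; order 4: 9; order 6: 7; order 9: 1; order 12: 3; order 18: 3; order 36: 1.
Total: 1 + 19 + 1 + 9 + 7 + 1 + 3 + 3 + 1 = 45.

45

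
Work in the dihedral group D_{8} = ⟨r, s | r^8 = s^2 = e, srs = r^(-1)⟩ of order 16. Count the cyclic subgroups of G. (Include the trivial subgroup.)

Group the elements of G by the cyclic subgroup they generate; each cyclic subgroup of order d accounts for φ(d) elements.
Cyclic subgroups by order — order 1: 1; order 2: 9; order 4: 1; order 8: 1.
Total: 12.

12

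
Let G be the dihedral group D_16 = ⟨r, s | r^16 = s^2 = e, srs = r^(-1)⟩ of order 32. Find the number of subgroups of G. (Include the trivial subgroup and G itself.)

|G| = 32, so by Lagrange every subgroup order divides 32. Divisors: 1, 2, 4, 8, 16, 32.
Subgroups by order — order 1: 1; order 2: 17; order 4: 9; order 8: 5; order 16: 3; order 32: 1.
Total: 1 + 17 + 9 + 5 + 3 + 1 = 36.

36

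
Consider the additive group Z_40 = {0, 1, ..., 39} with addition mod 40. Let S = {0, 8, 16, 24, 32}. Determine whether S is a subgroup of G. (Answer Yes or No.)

|S| = 5 divides |G| = 40, consistent with Lagrange.
S contains the identity, every element's inverse is in S, and S is closed under +: it is a subgroup.
In fact S = ⟨16⟩.

Yes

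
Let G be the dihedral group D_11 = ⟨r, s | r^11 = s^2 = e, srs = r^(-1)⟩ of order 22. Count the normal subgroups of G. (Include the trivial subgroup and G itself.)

G has 14 subgroups. Checking conjugation-invariance by order — order 1: 1/1 normal; order 2: 0/11 normal; order 11: 1/1 normal; order 22: 1/1 normal.
Total normal subgroups: 3.

3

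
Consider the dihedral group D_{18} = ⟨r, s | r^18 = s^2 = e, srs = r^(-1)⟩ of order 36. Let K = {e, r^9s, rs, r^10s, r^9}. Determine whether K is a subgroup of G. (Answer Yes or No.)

|K| = 5 does not divide |G| = 36, so by Lagrange K is not a subgroup.

No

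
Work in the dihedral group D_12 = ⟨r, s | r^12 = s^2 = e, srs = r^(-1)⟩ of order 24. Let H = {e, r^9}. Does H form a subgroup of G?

No

r^9 ∈ H but its inverse r^3 ∉ H, so H is not a subgroup.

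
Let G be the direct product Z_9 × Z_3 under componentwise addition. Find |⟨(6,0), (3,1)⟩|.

|⟨(6,0)⟩| = 3 and |⟨(3,1)⟩| = 3, so |H| is a multiple of lcm(3, 3) = 3 and divides |G| = 27.
Closing under the operation: H = {(0,0), (0,1), (0,2), (3,0), (3,1), (3,2), (6,0), (6,1), (6,2)}, so |H| = 9.

9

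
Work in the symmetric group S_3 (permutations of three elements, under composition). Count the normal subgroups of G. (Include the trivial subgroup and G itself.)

G has 6 subgroups. Checking conjugation-invariance by order — order 1: 1/1 normal; order 2: 0/3 normal; order 3: 1/1 normal; order 6: 1/1 normal.
Total normal subgroups: 3.

3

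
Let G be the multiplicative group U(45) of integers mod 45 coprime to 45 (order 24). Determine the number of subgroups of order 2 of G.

|G| = 24 and 2 | 24, so subgroups of order 2 are possible by Lagrange.
The subgroups of order 2 are: {1, 19}; {1, 26}; {1, 44}.
So G has 3 subgroups of order 2.

3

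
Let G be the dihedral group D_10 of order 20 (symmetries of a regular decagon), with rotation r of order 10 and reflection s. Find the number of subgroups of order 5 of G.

1

|G| = 20 and 5 | 20, so subgroups of order 5 are possible by Lagrange.
The subgroups of order 5 are: {e, r^2, r^4, r^6, r^8}.
So G has 1 subgroup of order 5.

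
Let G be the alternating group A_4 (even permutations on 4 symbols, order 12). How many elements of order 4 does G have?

0

No element of G has order 4 (even though 4 | 12).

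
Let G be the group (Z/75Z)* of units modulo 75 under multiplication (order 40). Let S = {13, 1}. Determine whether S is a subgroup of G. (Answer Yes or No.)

No

13 ∈ S but its inverse 52 ∉ S, so S is not a subgroup.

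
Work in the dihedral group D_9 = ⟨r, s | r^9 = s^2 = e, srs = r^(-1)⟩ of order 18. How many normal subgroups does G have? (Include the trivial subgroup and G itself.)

G has 16 subgroups. Checking conjugation-invariance by order — order 1: 1/1 normal; order 2: 0/9 normal; order 3: 1/1 normal; order 6: 0/3 normal; order 9: 1/1 normal; order 18: 1/1 normal.
Total normal subgroups: 4.

4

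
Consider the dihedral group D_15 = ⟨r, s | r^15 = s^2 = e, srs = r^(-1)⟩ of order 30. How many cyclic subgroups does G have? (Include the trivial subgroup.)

A cyclic subgroup of order d is generated by each of its φ(d) elements of order d, so the cyclic subgroups of order d number (#elements of order d)/φ(d).
Cyclic subgroups by order — order 1: 1; order 2: 15; order 3: 1; order 5: 1; order 15: 1.
Total: 19.

19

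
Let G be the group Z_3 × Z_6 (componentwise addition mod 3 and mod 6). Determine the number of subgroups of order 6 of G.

|G| = 18 and 6 | 18, so subgroups of order 6 are possible by Lagrange.
The subgroups of order 6 are: {(0,0), (0,1), (0,2), (0,3), (0,4), (0,5)}; {(0,0), (0,3), (1,0), (1,3), (2,0), (2,3)}; {(0,0), (0,3), (1,1), (1,4), (2,2), (2,5)}; {(0,0), (0,3), (1,2), (1,5), (2,1), (2,4)}.
So G has 4 subgroups of order 6.

4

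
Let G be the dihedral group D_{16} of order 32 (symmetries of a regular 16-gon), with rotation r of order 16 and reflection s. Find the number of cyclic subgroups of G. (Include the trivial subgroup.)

Each element a generates a cyclic subgroup ⟨a⟩; distinct elements may generate the same one (a cyclic group of order d has φ(d) generators).
Cyclic subgroups by order — order 1: 1; order 2: 17; order 4: 1; order 8: 1; order 16: 1.
Total: 21.

21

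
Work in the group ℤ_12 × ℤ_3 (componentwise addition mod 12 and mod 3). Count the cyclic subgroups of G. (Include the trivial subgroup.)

Each element a generates a cyclic subgroup ⟨a⟩; distinct elements may generate the same one (a cyclic group of order d has φ(d) generators).
Cyclic subgroups by order — order 1: 1; order 2: 1; order 3: 4; order 4: 1; order 6: 4; order 12: 4.
Total: 15.

15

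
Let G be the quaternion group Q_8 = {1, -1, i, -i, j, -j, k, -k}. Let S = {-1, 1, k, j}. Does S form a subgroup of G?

No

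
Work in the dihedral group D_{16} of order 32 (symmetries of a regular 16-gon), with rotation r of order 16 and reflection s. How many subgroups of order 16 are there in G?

3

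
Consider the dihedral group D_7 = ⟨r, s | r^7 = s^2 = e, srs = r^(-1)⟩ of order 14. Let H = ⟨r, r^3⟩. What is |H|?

7

|⟨r⟩| = 7 and |⟨r^3⟩| = 7, so |H| is a multiple of lcm(7, 7) = 7 and divides |G| = 14.
Closing under the operation: H = {e, r, r^2, r^3, r^4, r^5, r^6}, so |H| = 7.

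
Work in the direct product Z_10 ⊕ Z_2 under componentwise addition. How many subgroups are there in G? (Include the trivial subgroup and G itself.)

10

|G| = 20, so by Lagrange every subgroup order divides 20. Divisors: 1, 2, 4, 5, 10, 20.
Subgroups by order — order 1: 1; order 2: 3; order 4: 1; order 5: 1; order 10: 3; order 20: 1.
Total: 1 + 3 + 1 + 1 + 3 + 1 = 10.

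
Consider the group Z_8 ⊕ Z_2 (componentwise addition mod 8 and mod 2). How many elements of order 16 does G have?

An element (a,b) has order lcm(ord(a), ord(b)); count pairs with lcm equal to 16.
Enumerating gives 0 such elements.

0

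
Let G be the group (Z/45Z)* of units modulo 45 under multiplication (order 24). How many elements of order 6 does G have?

6

The elements of order 6 are: 4, 11, 14, 29, 34, 41.
That's 6.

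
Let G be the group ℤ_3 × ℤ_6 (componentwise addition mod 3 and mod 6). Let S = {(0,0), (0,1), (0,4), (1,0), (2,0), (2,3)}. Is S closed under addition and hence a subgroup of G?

No

(0,1) ∈ S but its inverse (0,5) ∉ S, so S is not a subgroup.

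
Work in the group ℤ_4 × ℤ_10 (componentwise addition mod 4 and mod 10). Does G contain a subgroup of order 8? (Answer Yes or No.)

Yes

8 | 40. A subgroup of order 8 is {(0,0), (0,5), (1,0), (1,5), (2,0), (2,5), (3,0), (3,5)}.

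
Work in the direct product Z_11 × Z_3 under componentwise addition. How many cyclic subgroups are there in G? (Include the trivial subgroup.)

A cyclic subgroup of order d is generated by each of its φ(d) elements of order d, so the cyclic subgroups of order d number (#elements of order d)/φ(d).
Cyclic subgroups by order — order 1: 1; order 3: 1; order 11: 1; order 33: 1.
Total: 4.

4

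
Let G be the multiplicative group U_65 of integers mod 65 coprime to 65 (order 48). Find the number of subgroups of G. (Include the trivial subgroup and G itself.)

30

|G| = 48, so by Lagrange every subgroup order divides 48. Divisors: 1, 2, 3, 4, 6, 8, 12, 16, 24, 48.
Subgroups by order — order 1: 1; order 2: 3; order 3: 1; order 4: 7; order 6: 3; order 8: 3; order 12: 7; order 16: 1; order 24: 3; order 48: 1.
Total: 1 + 3 + 1 + 7 + 3 + 3 + 7 + 1 + 3 + 1 = 30.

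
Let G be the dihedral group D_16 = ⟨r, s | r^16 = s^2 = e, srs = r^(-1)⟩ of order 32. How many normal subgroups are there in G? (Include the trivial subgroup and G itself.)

G has 36 subgroups. Checking conjugation-invariance by order — order 1: 1/1 normal; order 2: 1/17 normal; order 4: 1/9 normal; order 8: 1/5 normal; order 16: 3/3 normal; order 32: 1/1 normal.
Total normal subgroups: 8.

8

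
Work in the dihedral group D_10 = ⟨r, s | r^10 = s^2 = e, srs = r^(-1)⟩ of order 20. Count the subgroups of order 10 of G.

|G| = 20 and 10 | 20, so subgroups of order 10 are possible by Lagrange.
The subgroups of order 10 are: {e, r, r^2, r^3, r^4, r^5, r^6, r^7, r^8, r^9}; {e, r^2, r^4, r^6, r^8, s, r^2s, r^4s, r^6s, r^8s}; {e, r^2, r^4, r^6, r^8, rs, r^3s, r^5s, r^7s, r^9s}.
So G has 3 subgroups of order 10.

3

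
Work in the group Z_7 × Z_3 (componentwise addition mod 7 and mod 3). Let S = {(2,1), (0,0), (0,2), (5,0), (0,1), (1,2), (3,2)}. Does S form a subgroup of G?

(1,2) ∈ S but its inverse (6,1) ∉ S, so S is not a subgroup.

No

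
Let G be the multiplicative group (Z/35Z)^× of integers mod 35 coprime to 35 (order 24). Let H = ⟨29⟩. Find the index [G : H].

12

|⟨29⟩| = 2 and |G| = 24.
By Lagrange, [G : H] = |G|/|H| = 24/2 = 12.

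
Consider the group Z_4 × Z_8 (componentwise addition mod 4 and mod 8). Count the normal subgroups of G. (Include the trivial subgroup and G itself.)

G is abelian, so every subgroup is normal.
G has 22 subgroups in total, hence 22 normal subgroups.

22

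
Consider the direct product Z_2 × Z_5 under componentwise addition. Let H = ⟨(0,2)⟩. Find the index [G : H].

2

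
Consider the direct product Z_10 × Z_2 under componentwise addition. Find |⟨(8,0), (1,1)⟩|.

10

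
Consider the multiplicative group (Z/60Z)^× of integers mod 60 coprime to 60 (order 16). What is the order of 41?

2

Compute successive powers of 41 mod 60: 41, 1; 41^2 ≡ 1 (mod 60).
So |⟨41⟩| = 2.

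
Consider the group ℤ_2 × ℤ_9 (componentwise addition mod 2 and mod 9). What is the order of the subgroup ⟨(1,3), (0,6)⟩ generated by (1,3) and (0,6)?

|⟨(1,3)⟩| = 6 and |⟨(0,6)⟩| = 3, so |H| is a multiple of lcm(6, 3) = 6 and divides |G| = 18.
Closing under the operation: H = {(0,0), (0,3), (0,6), (1,0), (1,3), (1,6)}, so |H| = 6.

6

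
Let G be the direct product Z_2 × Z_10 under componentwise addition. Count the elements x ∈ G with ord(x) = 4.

0

An element (a,b) has order lcm(ord(a), ord(b)); count pairs with lcm equal to 4.
Enumerating gives 0 such elements.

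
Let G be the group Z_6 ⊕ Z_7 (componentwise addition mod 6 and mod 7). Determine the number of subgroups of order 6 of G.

1

|G| = 42 and 6 | 42, so subgroups of order 6 are possible by Lagrange.
The subgroups of order 6 are: {(0,0), (1,0), (2,0), (3,0), (4,0), (5,0)}.
So G has 1 subgroup of order 6.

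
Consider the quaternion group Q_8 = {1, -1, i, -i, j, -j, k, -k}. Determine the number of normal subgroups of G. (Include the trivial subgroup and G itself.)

6

G has 6 subgroups. Checking conjugation-invariance by order — order 1: 1/1 normal; order 2: 1/1 normal; order 4: 3/3 normal; order 8: 1/1 normal.
Total normal subgroups: 6.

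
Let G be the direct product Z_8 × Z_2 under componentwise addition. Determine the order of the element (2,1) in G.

4

The order of (2,1) in Z_8 × Z_2 is lcm(ord(2) in Z_8, ord(1) in Z_2).
ord(2) = 4 and ord(1) = 2, so |⟨(2,1)⟩| = lcm(4, 2) = 4.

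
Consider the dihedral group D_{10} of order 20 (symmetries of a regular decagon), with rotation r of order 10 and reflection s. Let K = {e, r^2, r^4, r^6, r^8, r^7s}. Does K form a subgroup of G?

No

|K| = 6 does not divide |G| = 20, so by Lagrange K is not a subgroup.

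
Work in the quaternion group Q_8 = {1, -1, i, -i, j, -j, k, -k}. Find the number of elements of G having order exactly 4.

The elements of order 4 are: i, -i, j, -j, k, -k.
That's 6.

6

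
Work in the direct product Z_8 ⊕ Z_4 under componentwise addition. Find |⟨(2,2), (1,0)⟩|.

16

|⟨(2,2)⟩| = 4 and |⟨(1,0)⟩| = 8, so |H| is a multiple of lcm(4, 8) = 8 and divides |G| = 32.
Closing under the operation: H = {(0,0), (0,2), (1,0), (1,2), (2,0), (2,2), (3,0), (3,2), (4,0), (4,2), (5,0), (5,2), (6,0), (6,2), (7,0), (7,2)}, so |H| = 16.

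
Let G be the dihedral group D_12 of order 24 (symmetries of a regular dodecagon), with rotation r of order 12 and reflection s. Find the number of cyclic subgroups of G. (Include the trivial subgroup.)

A cyclic subgroup of order d is generated by each of its φ(d) elements of order d, so the cyclic subgroups of order d number (#elements of order d)/φ(d).
Cyclic subgroups by order — order 1: 1; order 2: 13; order 3: 1; order 4: 1; order 6: 1; order 12: 1.
Total: 18.

18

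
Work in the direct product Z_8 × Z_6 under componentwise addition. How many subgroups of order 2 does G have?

|G| = 48 and 2 | 48, so subgroups of order 2 are possible by Lagrange.
The subgroups of order 2 are: {(0,0), (0,3)}; {(0,0), (4,0)}; {(0,0), (4,3)}.
So G has 3 subgroups of order 2.

3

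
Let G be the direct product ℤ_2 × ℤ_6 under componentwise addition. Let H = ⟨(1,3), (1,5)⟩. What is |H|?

|⟨(1,3)⟩| = 2 and |⟨(1,5)⟩| = 6, so |H| is a multiple of lcm(2, 6) = 6 and divides |G| = 12.
Closing under the operation: H = {(0,0), (0,2), (0,4), (1,1), (1,3), (1,5)}, so |H| = 6.

6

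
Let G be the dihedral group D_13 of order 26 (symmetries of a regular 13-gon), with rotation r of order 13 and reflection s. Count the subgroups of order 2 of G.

13

|G| = 26 and 2 | 26, so subgroups of order 2 are possible by Lagrange.
The subgroups of order 2 are: {e, r^10s}; {e, r^11s}; {e, r^12s}; {e, r^2s}; … (13 in all).
So G has 13 subgroups of order 2.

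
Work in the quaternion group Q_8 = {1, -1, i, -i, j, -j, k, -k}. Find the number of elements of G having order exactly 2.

The elements of order 2 are: -1.
That's 1.

1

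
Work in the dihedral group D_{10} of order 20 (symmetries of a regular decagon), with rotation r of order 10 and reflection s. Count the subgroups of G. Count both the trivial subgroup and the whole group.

|G| = 20, so by Lagrange every subgroup order divides 20. Divisors: 1, 2, 4, 5, 10, 20.
Subgroups by order — order 1: 1; order 2: 11; order 4: 5; order 5: 1; order 10: 3; order 20: 1.
Total: 1 + 11 + 5 + 1 + 3 + 1 = 22.

22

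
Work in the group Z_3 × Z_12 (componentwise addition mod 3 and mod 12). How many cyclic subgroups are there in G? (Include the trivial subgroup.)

15

A cyclic subgroup of order d is generated by each of its φ(d) elements of order d, so the cyclic subgroups of order d number (#elements of order d)/φ(d).
Cyclic subgroups by order — order 1: 1; order 2: 1; order 3: 4; order 4: 1; order 6: 4; order 12: 4.
Total: 15.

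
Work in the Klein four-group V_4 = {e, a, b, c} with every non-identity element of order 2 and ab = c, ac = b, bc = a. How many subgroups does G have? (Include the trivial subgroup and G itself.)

|G| = 4, so by Lagrange every subgroup order divides 4. Divisors: 1, 2, 4.
Subgroups by order — order 1: 1; order 2: 3; order 4: 1.
Total: 1 + 3 + 1 = 5.

5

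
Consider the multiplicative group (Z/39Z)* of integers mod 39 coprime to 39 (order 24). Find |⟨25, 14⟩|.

4

|⟨25⟩| = 2 and |⟨14⟩| = 2, so |H| is a multiple of lcm(2, 2) = 2 and divides |G| = 24.
Closing under the operation: H = {1, 14, 25, 38}, so |H| = 4.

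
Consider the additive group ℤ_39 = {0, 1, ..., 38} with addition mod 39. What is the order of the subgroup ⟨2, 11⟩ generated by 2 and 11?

39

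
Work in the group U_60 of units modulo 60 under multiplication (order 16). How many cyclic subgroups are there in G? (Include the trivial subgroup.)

12

Each element a generates a cyclic subgroup ⟨a⟩; distinct elements may generate the same one (a cyclic group of order d has φ(d) generators).
Cyclic subgroups by order — order 1: 1; order 2: 7; order 4: 4.
Total: 12.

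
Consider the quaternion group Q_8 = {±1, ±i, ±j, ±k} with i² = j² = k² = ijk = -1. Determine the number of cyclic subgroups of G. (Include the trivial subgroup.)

5

Group the elements of G by the cyclic subgroup they generate; each cyclic subgroup of order d accounts for φ(d) elements.
Cyclic subgroups by order — order 1: 1; order 2: 1; order 4: 3.
Total: 5.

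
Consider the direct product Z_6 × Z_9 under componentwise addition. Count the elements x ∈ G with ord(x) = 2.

An element (a,b) has order lcm(ord(a), ord(b)); count pairs with lcm equal to 2.
Enumerating gives 1 such elements.

1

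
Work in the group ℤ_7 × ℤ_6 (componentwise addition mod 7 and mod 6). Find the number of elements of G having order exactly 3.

2

An element (a,b) has order lcm(ord(a), ord(b)); count pairs with lcm equal to 3.
Enumerating gives 2 such elements.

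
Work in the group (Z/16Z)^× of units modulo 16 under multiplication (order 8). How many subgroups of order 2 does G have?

3

|G| = 8 and 2 | 8, so subgroups of order 2 are possible by Lagrange.
The subgroups of order 2 are: {1, 15}; {1, 7}; {1, 9}.
So G has 3 subgroups of order 2.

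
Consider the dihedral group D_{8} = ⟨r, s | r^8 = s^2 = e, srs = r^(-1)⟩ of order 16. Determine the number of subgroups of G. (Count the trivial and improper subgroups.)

19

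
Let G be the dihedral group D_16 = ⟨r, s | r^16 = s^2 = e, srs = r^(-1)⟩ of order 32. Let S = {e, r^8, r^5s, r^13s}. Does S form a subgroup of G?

|S| = 4 divides |G| = 32, consistent with Lagrange.
S contains the identity, every element's inverse is in S, and S is closed under ·: it is a subgroup.

Yes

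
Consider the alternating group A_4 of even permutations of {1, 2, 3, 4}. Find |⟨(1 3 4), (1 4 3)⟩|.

3

|⟨(1 3 4)⟩| = 3 and |⟨(1 4 3)⟩| = 3, so |H| is a multiple of lcm(3, 3) = 3 and divides |G| = 12.
Closing under the operation: H = {e, (1 3 4), (1 4 3)}, so |H| = 3.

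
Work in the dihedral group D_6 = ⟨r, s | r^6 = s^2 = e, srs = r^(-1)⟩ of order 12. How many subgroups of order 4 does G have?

|G| = 12 and 4 | 12, so subgroups of order 4 are possible by Lagrange.
The subgroups of order 4 are: {e, r^3, r^2s, r^5s}; {e, r^3, s, r^3s}; {e, r^3, rs, r^4s}.
So G has 3 subgroups of order 4.

3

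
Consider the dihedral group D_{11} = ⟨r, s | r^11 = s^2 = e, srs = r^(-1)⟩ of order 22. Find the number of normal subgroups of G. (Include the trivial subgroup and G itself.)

G has 14 subgroups. Checking conjugation-invariance by order — order 1: 1/1 normal; order 2: 0/11 normal; order 11: 1/1 normal; order 22: 1/1 normal.
Total normal subgroups: 3.

3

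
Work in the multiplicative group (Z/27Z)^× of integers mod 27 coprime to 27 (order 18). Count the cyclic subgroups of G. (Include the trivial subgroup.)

6

Group the elements of G by the cyclic subgroup they generate; each cyclic subgroup of order d accounts for φ(d) elements.
Cyclic subgroups by order — order 1: 1; order 2: 1; order 3: 1; order 6: 1; order 9: 1; order 18: 1.
Total: 6.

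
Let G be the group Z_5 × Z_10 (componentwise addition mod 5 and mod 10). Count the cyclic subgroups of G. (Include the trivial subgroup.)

Each element a generates a cyclic subgroup ⟨a⟩; distinct elements may generate the same one (a cyclic group of order d has φ(d) generators).
Cyclic subgroups by order — order 1: 1; order 2: 1; order 5: 6; order 10: 6.
Total: 14.

14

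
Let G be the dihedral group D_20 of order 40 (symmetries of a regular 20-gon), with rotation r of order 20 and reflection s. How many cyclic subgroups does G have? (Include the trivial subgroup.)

26

A cyclic subgroup of order d is generated by each of its φ(d) elements of order d, so the cyclic subgroups of order d number (#elements of order d)/φ(d).
Cyclic subgroups by order — order 1: 1; order 2: 21; order 4: 1; order 5: 1; order 10: 1; order 20: 1.
Total: 26.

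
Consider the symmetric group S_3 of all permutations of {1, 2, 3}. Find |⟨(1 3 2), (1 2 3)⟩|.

|⟨(1 3 2)⟩| = 3 and |⟨(1 2 3)⟩| = 3, so |H| is a multiple of lcm(3, 3) = 3 and divides |G| = 6.
Closing under the operation: H = {e, (1 2 3), (1 3 2)}, so |H| = 3.

3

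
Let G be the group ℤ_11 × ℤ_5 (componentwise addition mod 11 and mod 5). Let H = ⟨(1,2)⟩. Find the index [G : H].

1

|⟨(1,2)⟩| = 55 and |G| = 55.
By Lagrange, [G : H] = |G|/|H| = 55/55 = 1.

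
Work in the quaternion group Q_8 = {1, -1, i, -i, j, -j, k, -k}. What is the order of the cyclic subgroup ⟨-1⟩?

Computing powers of -1: the smallest k with (-1)^k = e is k = 2.

2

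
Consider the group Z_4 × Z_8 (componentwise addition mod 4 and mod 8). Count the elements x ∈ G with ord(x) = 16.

0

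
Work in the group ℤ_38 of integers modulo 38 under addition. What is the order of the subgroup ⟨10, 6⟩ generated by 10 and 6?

|⟨10⟩| = 19 and |⟨6⟩| = 19, so |H| is a multiple of lcm(19, 19) = 19 and divides |G| = 38.
Closing under the operation: H = {0, 2, 4, 6, 8, 10, 12, 14, 16, 18, 20, 22, 24, 26, 28, 30, 32, 34, 36}, so |H| = 19.

19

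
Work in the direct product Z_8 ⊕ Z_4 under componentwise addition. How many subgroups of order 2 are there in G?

3

|G| = 32 and 2 | 32, so subgroups of order 2 are possible by Lagrange.
The subgroups of order 2 are: {(0,0), (0,2)}; {(0,0), (4,0)}; {(0,0), (4,2)}.
So G has 3 subgroups of order 2.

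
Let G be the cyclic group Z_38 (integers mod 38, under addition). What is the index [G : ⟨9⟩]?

1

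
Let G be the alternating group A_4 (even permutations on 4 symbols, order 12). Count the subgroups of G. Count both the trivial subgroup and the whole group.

|G| = 12, so by Lagrange every subgroup order divides 12. Divisors: 1, 2, 3, 4, 6, 12.
Subgroups by order — order 1: 1; order 2: 3; order 3: 4; order 4: 1; order 6: 0; order 12: 1.
Total: 1 + 3 + 4 + 1 + 0 + 1 = 10.

10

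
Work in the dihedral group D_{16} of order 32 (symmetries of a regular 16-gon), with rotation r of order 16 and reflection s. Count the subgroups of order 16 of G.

3

|G| = 32 and 16 | 32, so subgroups of order 16 are possible by Lagrange.
The subgroups of order 16 are: {e, r, r^2, r^3, r^4, r^5, r^6, r^7, r^8, r^9, r^10, r^11, r^12, r^13, r^14, r^15}; {e, r^2, r^4, r^6, r^8, r^10, r^12, r^14, s, r^2s, r^4s, r^6s, r^8s, r^10s, r^12s, r^14s}; {e, r^2, r^4, r^6, r^8, r^10, r^12, r^14, rs, r^3s, r^5s, r^7s, r^9s, r^11s, r^13s, r^15s}.
So G has 3 subgroups of order 16.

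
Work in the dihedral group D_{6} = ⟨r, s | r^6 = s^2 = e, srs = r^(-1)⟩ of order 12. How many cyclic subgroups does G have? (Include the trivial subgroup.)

10

Group the elements of G by the cyclic subgroup they generate; each cyclic subgroup of order d accounts for φ(d) elements.
Cyclic subgroups by order — order 1: 1; order 2: 7; order 3: 1; order 6: 1.
Total: 10.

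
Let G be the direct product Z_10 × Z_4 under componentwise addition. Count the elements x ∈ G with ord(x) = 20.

An element (a,b) has order lcm(ord(a), ord(b)); count pairs with lcm equal to 20.
Enumerating gives 16 such elements.

16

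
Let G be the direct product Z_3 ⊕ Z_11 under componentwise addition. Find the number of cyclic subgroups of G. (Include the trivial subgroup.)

Each element a generates a cyclic subgroup ⟨a⟩; distinct elements may generate the same one (a cyclic group of order d has φ(d) generators).
Cyclic subgroups by order — order 1: 1; order 3: 1; order 11: 1; order 33: 1.
Total: 4.

4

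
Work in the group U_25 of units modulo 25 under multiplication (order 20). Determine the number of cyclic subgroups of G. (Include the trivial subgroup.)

6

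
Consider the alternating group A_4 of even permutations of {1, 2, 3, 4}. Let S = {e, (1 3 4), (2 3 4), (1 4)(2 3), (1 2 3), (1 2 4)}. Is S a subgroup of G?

(1 3 4) ∈ S but its inverse (1 4 3) ∉ S, so S is not a subgroup.

No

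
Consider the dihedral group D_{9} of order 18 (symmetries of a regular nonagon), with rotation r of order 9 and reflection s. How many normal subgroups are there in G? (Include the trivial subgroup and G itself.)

4

G has 16 subgroups. Checking conjugation-invariance by order — order 1: 1/1 normal; order 2: 0/9 normal; order 3: 1/1 normal; order 6: 0/3 normal; order 9: 1/1 normal; order 18: 1/1 normal.
Total normal subgroups: 4.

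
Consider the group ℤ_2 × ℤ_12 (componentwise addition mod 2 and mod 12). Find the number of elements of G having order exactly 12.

An element (a,b) has order lcm(ord(a), ord(b)); count pairs with lcm equal to 12.
Enumerating gives 8 such elements.

8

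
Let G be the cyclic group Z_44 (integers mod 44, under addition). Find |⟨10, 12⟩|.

|⟨10⟩| = 22 and |⟨12⟩| = 11, so |H| is a multiple of lcm(22, 11) = 22 and divides |G| = 44.
Closing under the operation: H = {0, 2, 4, 6, 8, 10, 12, 14, 16, 18, 20, 22, 24, 26, 28, 30, 32, 34, 36, 38, 40, 42}, so |H| = 22.

22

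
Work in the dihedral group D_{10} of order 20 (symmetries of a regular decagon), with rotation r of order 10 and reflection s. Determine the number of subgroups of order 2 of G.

|G| = 20 and 2 | 20, so subgroups of order 2 are possible by Lagrange.
The subgroups of order 2 are: {e, r^2s}; {e, r^3s}; {e, r^4s}; {e, r^5}; … (11 in all).
So G has 11 subgroups of order 2.

11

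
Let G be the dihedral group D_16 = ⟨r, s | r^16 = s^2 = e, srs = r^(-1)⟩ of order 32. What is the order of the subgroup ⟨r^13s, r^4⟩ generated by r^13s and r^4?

|⟨r^13s⟩| = 2 and |⟨r^4⟩| = 4, so |H| is a multiple of lcm(2, 4) = 4 and divides |G| = 32.
Closing under the operation: H = {e, r^4, r^8, r^12, rs, r^5s, r^9s, r^13s}, so |H| = 8.

8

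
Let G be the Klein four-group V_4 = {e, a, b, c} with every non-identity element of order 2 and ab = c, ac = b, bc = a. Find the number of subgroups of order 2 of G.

3

|G| = 4 and 2 | 4, so subgroups of order 2 are possible by Lagrange.
The subgroups of order 2 are: {e, a}; {e, b}; {e, c}.
So G has 3 subgroups of order 2.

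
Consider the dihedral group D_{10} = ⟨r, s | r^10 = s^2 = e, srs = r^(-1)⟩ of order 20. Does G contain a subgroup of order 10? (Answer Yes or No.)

Yes

10 | 20. A subgroup of order 10 is {e, r, r^2, r^3, r^4, r^5, r^6, r^7, r^8, r^9}.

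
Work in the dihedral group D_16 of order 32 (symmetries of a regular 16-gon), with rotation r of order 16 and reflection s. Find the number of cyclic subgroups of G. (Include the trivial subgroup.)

Group the elements of G by the cyclic subgroup they generate; each cyclic subgroup of order d accounts for φ(d) elements.
Cyclic subgroups by order — order 1: 1; order 2: 17; order 4: 1; order 8: 1; order 16: 1.
Total: 21.

21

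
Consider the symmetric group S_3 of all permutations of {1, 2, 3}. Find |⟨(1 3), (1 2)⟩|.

6

|⟨(1 3)⟩| = 2 and |⟨(1 2)⟩| = 2, so |H| is a multiple of lcm(2, 2) = 2 and divides |G| = 6.
Closing {(1 3), (1 2)} under the group operation gives all of G, so |H| = 6.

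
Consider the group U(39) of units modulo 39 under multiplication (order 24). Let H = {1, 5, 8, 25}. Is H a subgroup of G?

Yes

|H| = 4 divides |G| = 24, consistent with Lagrange.
H contains the identity, every element's inverse is in H, and H is closed under ·: it is a subgroup.
In fact H = ⟨8⟩.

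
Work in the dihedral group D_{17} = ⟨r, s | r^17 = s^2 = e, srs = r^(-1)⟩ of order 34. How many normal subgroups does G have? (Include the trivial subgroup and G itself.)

G has 20 subgroups. Checking conjugation-invariance by order — order 1: 1/1 normal; order 2: 0/17 normal; order 17: 1/1 normal; order 34: 1/1 normal.
Total normal subgroups: 3.

3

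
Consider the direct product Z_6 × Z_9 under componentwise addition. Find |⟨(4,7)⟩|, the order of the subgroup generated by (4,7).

The order of (4,7) in Z_6 × Z_9 is lcm(ord(4) in Z_6, ord(7) in Z_9).
ord(4) = 3 and ord(7) = 9, so |⟨(4,7)⟩| = lcm(3, 9) = 9.

9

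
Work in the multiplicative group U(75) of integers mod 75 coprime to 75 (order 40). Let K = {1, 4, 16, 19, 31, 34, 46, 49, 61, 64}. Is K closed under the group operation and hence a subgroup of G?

|K| = 10 divides |G| = 40, consistent with Lagrange.
K contains the identity, every element's inverse is in K, and K is closed under ·: it is a subgroup.
In fact K = ⟨64⟩.

Yes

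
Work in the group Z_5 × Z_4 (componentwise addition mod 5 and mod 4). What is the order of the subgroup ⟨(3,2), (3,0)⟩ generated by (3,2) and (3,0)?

10

|⟨(3,2)⟩| = 10 and |⟨(3,0)⟩| = 5, so |H| is a multiple of lcm(10, 5) = 10 and divides |G| = 20.
Closing under the operation: H = {(0,0), (0,2), (1,0), (1,2), (2,0), (2,2), (3,0), (3,2), (4,0), (4,2)}, so |H| = 10.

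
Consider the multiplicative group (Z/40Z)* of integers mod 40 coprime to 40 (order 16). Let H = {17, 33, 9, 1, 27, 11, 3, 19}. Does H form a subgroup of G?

|H| = 8 divides |G| = 16, consistent with Lagrange.
H contains the identity, every element's inverse is in H, and H is closed under ·: it is a subgroup.

Yes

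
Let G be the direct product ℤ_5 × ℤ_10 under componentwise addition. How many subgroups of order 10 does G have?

|G| = 50 and 10 | 50, so subgroups of order 10 are possible by Lagrange.
The subgroups of order 10 are: {(0,0), (0,1), (0,2), (0,3), (0,4), (0,5), (0,6), (0,7), (0,8), (0,9)}; {(0,0), (0,5), (1,0), (1,5), (2,0), (2,5), (3,0), (3,5), (4,0), (4,5)}; {(0,0), (0,5), (1,1), (1,6), (2,2), (2,7), (3,3), (3,8), (4,4), (4,9)}; {(0,0), (0,5), (1,2), (1,7), (2,4), (2,9), (3,1), (3,6), (4,3), (4,8)}; … (6 in all).
So G has 6 subgroups of order 10.

6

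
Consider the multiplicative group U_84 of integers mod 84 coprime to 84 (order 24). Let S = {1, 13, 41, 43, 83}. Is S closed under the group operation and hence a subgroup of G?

No

|S| = 5 does not divide |G| = 24, so by Lagrange S is not a subgroup.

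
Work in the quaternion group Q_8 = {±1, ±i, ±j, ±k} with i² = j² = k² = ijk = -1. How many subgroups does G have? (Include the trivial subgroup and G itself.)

|G| = 8, so by Lagrange every subgroup order divides 8. Divisors: 1, 2, 4, 8.
Subgroups by order — order 1: 1; order 2: 1; order 4: 3; order 8: 1.
Total: 1 + 1 + 3 + 1 = 6.

6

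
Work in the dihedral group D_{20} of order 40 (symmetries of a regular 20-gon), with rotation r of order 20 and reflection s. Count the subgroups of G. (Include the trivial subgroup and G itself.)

48

|G| = 40, so by Lagrange every subgroup order divides 40. Divisors: 1, 2, 4, 5, 8, 10, 20, 40.
Subgroups by order — order 1: 1; order 2: 21; order 4: 11; order 5: 1; order 8: 5; order 10: 5; order 20: 3; order 40: 1.
Total: 1 + 21 + 11 + 1 + 5 + 5 + 3 + 1 = 48.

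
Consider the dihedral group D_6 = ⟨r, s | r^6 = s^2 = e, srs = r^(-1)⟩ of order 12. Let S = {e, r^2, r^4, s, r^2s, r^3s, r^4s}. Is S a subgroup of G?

|S| = 7 does not divide |G| = 12, so by Lagrange S is not a subgroup.

No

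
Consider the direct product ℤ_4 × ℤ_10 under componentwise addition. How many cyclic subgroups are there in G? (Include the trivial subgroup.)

12

Group the elements of G by the cyclic subgroup they generate; each cyclic subgroup of order d accounts for φ(d) elements.
Cyclic subgroups by order — order 1: 1; order 2: 3; order 4: 2; order 5: 1; order 10: 3; order 20: 2.
Total: 12.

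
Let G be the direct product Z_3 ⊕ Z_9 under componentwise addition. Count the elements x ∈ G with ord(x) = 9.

An element (a,b) has order lcm(ord(a), ord(b)); count pairs with lcm equal to 9.
Enumerating gives 18 such elements.

18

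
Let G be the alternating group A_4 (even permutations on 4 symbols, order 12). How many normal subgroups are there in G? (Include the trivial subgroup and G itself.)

3

G has 10 subgroups. Checking conjugation-invariance by order — order 1: 1/1 normal; order 2: 0/3 normal; order 3: 0/4 normal; order 4: 1/1 normal; order 12: 1/1 normal.
Total normal subgroups: 3.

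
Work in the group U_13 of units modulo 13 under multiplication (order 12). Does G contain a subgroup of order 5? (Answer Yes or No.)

5 does not divide |G| = 12, so by Lagrange no subgroup of order 5 exists.

No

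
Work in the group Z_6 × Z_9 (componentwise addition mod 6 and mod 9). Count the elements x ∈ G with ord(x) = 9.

18

An element (a,b) has order lcm(ord(a), ord(b)); count pairs with lcm equal to 9.
Enumerating gives 18 such elements.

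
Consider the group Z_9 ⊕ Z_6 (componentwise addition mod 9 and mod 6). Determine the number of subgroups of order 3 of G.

4

|G| = 54 and 3 | 54, so subgroups of order 3 are possible by Lagrange.
The subgroups of order 3 are: {(0,0), (0,2), (0,4)}; {(0,0), (3,0), (6,0)}; {(0,0), (3,2), (6,4)}; {(0,0), (3,4), (6,2)}.
So G has 4 subgroups of order 3.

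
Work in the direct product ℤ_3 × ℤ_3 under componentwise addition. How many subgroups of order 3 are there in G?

4

|G| = 9 and 3 | 9, so subgroups of order 3 are possible by Lagrange.
The subgroups of order 3 are: {(0,0), (0,1), (0,2)}; {(0,0), (1,0), (2,0)}; {(0,0), (1,1), (2,2)}; {(0,0), (1,2), (2,1)}.
So G has 4 subgroups of order 3.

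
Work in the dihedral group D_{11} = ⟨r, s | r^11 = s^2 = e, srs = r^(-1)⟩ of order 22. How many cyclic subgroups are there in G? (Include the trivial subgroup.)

13

Group the elements of G by the cyclic subgroup they generate; each cyclic subgroup of order d accounts for φ(d) elements.
Cyclic subgroups by order — order 1: 1; order 2: 11; order 11: 1.
Total: 13.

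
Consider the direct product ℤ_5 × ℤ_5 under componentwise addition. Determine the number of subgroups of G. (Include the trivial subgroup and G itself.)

8

|G| = 25, so by Lagrange every subgroup order divides 25. Divisors: 1, 5, 25.
Subgroups by order — order 1: 1; order 5: 6; order 25: 1.
Total: 1 + 6 + 1 = 8.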